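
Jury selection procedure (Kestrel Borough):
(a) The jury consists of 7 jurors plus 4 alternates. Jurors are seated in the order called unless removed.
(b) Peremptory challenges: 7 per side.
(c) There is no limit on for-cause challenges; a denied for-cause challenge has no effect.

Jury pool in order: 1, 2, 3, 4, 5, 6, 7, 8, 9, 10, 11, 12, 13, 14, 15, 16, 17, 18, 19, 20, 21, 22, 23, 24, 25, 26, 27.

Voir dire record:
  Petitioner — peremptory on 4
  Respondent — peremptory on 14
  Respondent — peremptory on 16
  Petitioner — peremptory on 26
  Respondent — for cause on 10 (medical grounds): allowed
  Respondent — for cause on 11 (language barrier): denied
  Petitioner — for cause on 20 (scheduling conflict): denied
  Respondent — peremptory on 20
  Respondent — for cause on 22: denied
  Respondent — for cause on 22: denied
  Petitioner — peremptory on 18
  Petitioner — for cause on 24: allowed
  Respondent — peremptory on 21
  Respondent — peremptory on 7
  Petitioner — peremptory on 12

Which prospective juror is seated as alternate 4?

17

Removed: #4, #7, #10, #12, #14, #16, #18, #20, #21, #24, #26. (#11, #22 stay — for-cause denied.)
Filling seats in venire order through position 11: #1, #2, #3, #5, #6, #8, #9, #11, #13, #15, #17.
So alternate 4 is #17.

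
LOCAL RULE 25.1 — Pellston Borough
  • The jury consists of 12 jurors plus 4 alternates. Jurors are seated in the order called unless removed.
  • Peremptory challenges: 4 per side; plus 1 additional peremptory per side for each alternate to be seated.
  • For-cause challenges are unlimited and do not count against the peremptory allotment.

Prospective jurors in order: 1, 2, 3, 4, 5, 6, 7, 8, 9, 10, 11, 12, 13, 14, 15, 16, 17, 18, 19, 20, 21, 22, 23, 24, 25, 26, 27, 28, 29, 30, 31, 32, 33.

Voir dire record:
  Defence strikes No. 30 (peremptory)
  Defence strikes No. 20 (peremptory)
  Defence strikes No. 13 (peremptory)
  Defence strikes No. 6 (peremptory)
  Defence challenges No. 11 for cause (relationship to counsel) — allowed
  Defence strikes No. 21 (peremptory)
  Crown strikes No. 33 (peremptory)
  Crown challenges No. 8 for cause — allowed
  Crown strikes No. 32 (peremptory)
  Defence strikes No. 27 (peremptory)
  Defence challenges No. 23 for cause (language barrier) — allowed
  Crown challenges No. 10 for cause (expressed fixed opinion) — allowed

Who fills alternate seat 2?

Removed: #6, #8, #10, #11, #13, #20, #21, #23, #27, #30, #32, #33.
Seating in order: seats 1–12 → #1, #2, #3, #4, #5, #7, #9, #12, #14, #15, #16, #17; alternates → #18, #19, #22, #24.
So alternate 2 is #19.

19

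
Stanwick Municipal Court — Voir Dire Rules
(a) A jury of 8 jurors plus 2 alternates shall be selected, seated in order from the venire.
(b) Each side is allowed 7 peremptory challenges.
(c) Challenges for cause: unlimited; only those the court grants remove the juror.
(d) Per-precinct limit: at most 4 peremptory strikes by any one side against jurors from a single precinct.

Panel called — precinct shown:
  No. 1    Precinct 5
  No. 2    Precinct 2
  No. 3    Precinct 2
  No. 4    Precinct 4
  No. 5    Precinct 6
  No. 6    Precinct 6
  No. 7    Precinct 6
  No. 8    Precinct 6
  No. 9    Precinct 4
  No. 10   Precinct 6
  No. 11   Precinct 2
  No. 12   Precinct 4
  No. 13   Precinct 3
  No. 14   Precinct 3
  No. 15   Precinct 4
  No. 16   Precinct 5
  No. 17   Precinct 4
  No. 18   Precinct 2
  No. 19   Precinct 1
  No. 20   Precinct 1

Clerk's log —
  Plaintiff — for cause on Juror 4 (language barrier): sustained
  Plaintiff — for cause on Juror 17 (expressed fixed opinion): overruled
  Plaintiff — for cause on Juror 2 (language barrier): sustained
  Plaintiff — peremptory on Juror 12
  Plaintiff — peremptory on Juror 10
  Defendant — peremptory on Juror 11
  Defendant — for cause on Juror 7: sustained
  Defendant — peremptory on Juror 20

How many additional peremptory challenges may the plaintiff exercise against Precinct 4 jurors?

3

Plaintiff peremptories so far: #12, #10 — 2 of 7 used, 5 left overall.
Against Precinct 4: #12 — 1 used; per-precinct cap 4 leaves 3.
Binding limit: min(5, 3) = 3.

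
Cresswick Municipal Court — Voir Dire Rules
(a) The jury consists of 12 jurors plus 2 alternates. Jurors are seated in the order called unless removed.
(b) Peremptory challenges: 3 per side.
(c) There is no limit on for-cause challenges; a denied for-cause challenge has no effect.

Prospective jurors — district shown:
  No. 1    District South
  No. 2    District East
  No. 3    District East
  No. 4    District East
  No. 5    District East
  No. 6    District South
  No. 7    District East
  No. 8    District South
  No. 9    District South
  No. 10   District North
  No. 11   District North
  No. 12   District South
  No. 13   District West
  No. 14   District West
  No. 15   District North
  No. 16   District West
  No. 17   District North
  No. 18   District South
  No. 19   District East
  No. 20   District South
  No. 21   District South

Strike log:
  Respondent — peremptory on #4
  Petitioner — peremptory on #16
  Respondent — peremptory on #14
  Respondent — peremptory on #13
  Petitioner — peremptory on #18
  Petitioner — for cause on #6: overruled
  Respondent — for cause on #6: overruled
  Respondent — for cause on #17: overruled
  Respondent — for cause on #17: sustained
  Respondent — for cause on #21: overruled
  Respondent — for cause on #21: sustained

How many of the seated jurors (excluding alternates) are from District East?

4

Removed: #4, #13, #14, #16, #17, #18, #21.
Seated jurors 1–12: #1, #2, #3, #5, #6, #7, #8, #9, #10, #11, #12, #15 (alternates #19, #20 not counted).
Of those, in District East: #2, #3, #5, #7 → 4.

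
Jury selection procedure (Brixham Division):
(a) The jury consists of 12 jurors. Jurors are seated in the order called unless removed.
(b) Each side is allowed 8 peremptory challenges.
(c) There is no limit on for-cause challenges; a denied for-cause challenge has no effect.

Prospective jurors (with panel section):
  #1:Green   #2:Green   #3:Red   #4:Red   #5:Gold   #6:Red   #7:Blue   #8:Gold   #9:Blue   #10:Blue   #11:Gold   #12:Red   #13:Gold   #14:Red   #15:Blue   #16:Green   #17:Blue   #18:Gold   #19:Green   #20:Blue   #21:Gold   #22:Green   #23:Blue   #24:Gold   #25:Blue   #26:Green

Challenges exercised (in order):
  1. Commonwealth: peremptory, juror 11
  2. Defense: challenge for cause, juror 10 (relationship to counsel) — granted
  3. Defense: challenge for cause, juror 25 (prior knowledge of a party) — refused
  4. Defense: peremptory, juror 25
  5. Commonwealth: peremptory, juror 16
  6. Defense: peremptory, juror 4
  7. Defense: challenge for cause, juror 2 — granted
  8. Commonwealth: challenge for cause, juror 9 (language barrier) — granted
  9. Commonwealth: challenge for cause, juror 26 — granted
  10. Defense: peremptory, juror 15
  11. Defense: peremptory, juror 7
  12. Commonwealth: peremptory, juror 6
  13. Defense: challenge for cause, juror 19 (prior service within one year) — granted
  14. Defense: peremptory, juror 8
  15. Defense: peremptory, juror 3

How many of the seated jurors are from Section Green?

Removed: #2, #3, #4, #6, #7, #8, #9, #10, #11, #15, #16, #19, #25, #26.
Seated jurors 1–12: #1, #5, #12, #13, #14, #17, #18, #20, #21, #22, #23, #24.
Of those, in Section Green: #1, #22 → 2.

2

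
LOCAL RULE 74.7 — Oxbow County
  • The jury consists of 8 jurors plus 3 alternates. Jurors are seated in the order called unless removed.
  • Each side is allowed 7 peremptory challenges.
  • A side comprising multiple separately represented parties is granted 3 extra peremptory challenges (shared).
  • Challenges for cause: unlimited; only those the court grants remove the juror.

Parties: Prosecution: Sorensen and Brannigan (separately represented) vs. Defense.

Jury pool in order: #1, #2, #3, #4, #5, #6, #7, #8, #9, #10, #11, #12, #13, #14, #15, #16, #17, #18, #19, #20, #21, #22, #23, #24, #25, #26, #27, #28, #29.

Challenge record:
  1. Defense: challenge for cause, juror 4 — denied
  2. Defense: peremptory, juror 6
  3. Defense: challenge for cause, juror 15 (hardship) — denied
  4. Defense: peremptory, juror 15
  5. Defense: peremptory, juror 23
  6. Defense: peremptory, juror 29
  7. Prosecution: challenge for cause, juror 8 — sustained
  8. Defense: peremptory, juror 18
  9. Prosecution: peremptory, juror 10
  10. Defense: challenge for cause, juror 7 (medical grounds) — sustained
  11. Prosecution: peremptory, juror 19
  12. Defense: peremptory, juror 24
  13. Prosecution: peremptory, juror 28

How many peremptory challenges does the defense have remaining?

1

Defense allotment: 7.
Defense peremptories used: #6, #15, #23, #29, #18, #24 — 6 (for-cause on #4, #15, #7 don't count).
Remaining: 7 − 6 = 1.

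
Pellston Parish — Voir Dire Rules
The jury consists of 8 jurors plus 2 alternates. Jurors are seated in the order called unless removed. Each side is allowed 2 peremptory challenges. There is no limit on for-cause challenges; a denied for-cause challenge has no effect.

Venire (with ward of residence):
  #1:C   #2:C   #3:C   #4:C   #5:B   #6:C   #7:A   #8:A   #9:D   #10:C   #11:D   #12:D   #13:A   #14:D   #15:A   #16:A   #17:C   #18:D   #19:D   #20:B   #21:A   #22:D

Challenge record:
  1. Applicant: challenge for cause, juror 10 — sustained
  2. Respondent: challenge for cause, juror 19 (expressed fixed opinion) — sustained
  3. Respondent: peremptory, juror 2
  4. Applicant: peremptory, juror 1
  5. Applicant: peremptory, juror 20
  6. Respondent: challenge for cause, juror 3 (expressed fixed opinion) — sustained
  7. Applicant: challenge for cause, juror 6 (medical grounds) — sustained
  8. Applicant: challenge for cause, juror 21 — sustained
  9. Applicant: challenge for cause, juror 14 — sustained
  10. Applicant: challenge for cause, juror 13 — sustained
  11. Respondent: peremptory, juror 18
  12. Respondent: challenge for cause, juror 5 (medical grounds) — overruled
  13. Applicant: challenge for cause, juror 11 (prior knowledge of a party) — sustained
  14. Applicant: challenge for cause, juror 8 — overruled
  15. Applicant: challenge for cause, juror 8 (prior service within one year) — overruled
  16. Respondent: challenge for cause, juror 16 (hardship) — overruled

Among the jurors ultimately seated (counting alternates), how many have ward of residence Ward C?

Removed: #1, #2, #3, #6, #10, #11, #13, #14, #18, #19, #20, #21.
Seated (10 incl. alternates): #4, #5, #7, #8, #9, #12, #15, #16, #17, #22.
Of those, in Ward C: #4, #17 → 2.

2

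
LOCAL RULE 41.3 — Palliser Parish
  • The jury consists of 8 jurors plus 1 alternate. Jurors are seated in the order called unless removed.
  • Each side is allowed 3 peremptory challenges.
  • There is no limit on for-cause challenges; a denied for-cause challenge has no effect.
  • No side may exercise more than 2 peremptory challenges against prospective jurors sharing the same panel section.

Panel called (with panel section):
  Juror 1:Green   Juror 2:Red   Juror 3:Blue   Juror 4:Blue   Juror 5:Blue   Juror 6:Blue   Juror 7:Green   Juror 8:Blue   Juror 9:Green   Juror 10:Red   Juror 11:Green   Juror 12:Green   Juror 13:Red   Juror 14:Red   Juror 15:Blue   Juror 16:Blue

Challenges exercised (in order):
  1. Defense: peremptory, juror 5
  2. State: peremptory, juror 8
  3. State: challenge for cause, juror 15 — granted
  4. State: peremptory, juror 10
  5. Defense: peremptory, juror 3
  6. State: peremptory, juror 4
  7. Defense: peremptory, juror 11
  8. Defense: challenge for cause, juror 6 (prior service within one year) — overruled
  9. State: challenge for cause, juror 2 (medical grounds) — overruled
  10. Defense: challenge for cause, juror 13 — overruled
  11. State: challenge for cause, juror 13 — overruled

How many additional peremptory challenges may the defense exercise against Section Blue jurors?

Defense peremptories so far: #5, #3, #11 — 3 of 3 used, 0 left overall.
Against Section Blue: #5, #3 — 2 used; per-section cap 2 leaves 0.
Binding limit: min(0, 0) = 0.

0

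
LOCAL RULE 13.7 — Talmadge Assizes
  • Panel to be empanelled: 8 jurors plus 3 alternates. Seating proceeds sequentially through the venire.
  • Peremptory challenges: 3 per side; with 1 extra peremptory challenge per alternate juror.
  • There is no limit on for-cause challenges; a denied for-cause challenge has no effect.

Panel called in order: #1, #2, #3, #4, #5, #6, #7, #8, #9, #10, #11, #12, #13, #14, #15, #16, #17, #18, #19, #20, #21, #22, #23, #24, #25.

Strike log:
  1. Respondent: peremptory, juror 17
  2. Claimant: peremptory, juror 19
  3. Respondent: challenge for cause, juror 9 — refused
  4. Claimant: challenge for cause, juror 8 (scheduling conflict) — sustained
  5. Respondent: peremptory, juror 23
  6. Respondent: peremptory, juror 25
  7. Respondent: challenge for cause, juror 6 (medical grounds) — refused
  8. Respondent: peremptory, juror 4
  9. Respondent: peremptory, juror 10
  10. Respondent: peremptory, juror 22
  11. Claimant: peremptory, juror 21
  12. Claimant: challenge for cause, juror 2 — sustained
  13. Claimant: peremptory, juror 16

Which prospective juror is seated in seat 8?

Removed: #2, #4, #8, #10, #16, #17, #19, #21, #22, #23, #25. (#6, #9 stay — for-cause denied.)
Seating in order: seats 1–8 → #1, #3, #5, #6, #7, #9, #11, #12; alternates → #13, #14, #15.
So seat 8 is #12.

12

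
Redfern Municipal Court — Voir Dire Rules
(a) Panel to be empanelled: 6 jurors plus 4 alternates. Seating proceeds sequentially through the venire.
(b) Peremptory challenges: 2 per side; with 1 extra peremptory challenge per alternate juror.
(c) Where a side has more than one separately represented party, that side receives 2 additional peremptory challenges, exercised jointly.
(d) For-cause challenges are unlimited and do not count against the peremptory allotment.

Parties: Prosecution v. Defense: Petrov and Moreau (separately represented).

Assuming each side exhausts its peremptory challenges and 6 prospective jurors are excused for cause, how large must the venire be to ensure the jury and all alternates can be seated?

Seats to fill: 6 + 4 alternates = 10.
Peremptories — Prosecution: 2 + 1×4 = 6; Defense: 2 + 1×4 + 2 = 8; total 14.
For-cause removals: 6.
Minimum venire: 10 + 14 + 6 = 30.

30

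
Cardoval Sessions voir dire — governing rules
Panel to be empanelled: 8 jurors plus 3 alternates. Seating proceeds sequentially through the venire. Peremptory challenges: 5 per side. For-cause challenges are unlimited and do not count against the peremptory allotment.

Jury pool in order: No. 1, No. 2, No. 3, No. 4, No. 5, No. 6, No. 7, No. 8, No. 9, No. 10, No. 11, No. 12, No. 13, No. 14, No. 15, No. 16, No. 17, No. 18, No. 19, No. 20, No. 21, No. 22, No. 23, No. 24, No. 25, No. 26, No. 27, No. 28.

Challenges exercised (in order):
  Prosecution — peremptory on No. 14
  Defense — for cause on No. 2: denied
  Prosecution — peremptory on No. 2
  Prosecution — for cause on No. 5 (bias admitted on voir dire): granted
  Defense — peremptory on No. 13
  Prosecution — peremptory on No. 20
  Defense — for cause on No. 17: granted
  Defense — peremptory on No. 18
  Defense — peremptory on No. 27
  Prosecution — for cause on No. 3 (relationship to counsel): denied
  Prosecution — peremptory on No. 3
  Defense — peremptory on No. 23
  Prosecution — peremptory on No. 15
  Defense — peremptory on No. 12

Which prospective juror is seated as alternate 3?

Removed: #2, #3, #5, #12, #13, #14, #15, #17, #18, #20, #23, #27.
Filling seats in venire order through position 11: #1, #4, #6, #7, #8, #9, #10, #11, #16, #19, #21.
So alternate 3 is #21.

21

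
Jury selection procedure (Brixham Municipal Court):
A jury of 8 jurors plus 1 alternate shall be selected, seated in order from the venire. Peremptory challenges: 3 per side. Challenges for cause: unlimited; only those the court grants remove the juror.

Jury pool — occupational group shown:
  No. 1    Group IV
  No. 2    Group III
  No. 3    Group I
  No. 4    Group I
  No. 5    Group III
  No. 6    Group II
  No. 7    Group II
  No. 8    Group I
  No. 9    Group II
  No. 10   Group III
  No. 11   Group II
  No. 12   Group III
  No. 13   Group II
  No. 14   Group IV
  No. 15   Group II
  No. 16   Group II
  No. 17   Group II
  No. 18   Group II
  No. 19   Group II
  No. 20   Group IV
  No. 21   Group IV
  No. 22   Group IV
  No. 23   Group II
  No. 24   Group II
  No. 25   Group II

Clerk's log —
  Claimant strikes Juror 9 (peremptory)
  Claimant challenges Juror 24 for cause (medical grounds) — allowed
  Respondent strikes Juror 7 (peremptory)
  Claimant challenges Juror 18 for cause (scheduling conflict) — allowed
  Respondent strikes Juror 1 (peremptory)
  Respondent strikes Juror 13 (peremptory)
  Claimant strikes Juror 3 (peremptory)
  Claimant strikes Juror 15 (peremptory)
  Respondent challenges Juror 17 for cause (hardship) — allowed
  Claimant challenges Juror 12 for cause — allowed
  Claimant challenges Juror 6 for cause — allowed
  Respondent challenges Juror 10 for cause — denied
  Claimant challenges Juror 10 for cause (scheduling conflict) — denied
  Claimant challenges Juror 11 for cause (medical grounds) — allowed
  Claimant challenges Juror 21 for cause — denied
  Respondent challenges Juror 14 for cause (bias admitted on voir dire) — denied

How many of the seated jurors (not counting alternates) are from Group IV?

1

Removed: #1, #3, #6, #7, #9, #11, #12, #13, #15, #17, #18, #24.
Seated jurors 1–8: #2, #4, #5, #8, #10, #14, #16, #19 (alternates #20 not counted).
Of those, in Group IV: #14 → 1.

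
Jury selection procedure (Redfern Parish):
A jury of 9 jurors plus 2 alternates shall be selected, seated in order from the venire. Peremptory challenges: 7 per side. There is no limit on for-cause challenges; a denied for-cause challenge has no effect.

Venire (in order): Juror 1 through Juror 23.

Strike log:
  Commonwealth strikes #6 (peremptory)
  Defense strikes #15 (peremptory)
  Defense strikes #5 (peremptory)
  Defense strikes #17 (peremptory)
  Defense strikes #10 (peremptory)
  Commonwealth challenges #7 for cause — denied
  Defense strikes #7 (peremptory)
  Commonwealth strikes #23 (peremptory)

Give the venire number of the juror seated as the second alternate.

16

Removed: #5, #6, #7, #10, #15, #17, #23.
Filling seats in venire order through position 11: #1, #2, #3, #4, #8, #9, #11, #12, #13, #14, #16.
So alternate 2 is #16.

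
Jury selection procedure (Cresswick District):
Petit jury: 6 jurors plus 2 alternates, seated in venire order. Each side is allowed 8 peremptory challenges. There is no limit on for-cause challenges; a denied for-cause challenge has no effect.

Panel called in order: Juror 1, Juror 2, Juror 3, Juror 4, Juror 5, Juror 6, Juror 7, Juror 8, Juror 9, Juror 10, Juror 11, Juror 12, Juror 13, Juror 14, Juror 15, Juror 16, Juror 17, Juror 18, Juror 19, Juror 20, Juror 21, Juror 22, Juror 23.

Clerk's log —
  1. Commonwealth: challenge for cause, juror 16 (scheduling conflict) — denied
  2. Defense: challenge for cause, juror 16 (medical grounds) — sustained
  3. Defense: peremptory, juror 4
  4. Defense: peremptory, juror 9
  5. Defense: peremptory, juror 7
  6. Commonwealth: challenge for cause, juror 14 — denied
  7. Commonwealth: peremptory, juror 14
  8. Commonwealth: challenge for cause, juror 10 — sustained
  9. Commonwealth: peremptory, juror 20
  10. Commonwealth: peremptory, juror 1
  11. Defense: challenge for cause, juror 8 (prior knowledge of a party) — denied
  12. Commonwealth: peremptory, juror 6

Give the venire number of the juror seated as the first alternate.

Removed: #1, #4, #6, #7, #9, #10, #14, #16, #20. (#8 stays — for-cause denied.)
Seating in order: seats 1–6 → #2, #3, #5, #8, #11, #12; alternates → #13, #15.
So alternate 1 is #13.

13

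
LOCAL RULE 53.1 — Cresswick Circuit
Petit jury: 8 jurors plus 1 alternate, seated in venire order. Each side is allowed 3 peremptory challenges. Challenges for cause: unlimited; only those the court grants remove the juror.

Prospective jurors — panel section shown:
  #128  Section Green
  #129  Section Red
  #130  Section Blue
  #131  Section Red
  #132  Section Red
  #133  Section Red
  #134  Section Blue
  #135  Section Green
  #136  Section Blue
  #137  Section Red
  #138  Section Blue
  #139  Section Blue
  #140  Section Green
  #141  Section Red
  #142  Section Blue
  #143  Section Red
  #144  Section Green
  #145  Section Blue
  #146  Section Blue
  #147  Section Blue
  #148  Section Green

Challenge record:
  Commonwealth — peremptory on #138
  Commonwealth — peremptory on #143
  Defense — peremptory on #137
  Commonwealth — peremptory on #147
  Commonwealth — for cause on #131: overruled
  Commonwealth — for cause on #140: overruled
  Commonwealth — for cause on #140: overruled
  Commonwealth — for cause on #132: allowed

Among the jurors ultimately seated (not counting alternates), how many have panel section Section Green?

Removed: #132, #137, #138, #143, #147.
Seated jurors 1–8: #128, #129, #130, #131, #133, #134, #135, #136 (alternates #139 not counted).
Of those, in Section Green: #128, #135 → 2.

2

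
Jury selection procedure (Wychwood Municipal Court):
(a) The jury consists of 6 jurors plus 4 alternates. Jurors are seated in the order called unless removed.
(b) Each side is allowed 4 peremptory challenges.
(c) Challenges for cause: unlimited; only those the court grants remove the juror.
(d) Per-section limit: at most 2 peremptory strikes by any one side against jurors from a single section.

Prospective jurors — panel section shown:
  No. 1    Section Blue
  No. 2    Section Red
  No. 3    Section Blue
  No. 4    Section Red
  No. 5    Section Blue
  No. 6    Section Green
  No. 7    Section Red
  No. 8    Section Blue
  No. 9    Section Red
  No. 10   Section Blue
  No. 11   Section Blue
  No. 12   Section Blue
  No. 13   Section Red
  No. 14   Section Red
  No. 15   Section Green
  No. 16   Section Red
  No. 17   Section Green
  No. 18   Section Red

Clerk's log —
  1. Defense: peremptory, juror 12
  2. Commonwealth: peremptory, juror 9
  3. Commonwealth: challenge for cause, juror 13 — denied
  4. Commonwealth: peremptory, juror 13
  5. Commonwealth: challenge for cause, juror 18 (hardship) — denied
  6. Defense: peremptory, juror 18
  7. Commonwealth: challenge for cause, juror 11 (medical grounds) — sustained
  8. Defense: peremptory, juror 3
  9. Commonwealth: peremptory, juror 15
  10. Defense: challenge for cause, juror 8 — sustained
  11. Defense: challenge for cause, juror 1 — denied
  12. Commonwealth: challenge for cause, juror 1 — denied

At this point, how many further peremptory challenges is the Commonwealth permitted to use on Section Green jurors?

1

Commonwealth peremptories so far: #9, #13, #15 — 3 of 4 used, 1 left overall.
Against Section Green: #15 — 1 used; per-section cap 2 leaves 1.
Binding limit: min(1, 1) = 1.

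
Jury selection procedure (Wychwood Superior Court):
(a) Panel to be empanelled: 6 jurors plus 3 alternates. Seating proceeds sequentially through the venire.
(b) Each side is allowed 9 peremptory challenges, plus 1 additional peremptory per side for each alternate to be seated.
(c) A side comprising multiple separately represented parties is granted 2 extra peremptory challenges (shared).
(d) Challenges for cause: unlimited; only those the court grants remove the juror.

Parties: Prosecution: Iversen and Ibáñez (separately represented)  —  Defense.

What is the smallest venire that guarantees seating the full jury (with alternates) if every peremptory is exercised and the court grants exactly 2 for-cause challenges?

Seats to fill: 6 + 3 alternates = 9.
Peremptories — Prosecution: 9 + 1×3 + 2 = 14; Defense: 9 + 1×3 = 12; total 26.
For-cause removals: 2.
Minimum venire: 9 + 26 + 2 = 37.

37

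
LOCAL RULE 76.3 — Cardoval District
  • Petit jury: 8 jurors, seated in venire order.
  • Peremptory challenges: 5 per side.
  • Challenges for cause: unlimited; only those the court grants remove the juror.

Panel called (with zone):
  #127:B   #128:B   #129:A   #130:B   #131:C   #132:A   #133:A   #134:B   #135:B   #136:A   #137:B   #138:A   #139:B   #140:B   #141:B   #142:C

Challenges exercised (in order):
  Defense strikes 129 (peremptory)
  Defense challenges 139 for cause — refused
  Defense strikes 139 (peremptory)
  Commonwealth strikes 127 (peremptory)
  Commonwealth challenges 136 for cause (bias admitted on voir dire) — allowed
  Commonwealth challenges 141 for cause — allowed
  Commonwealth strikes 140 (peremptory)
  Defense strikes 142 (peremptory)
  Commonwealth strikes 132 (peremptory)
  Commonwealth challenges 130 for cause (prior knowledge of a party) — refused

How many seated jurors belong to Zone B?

Removed: #127, #129, #132, #136, #139, #140, #141, #142.
Seated jurors 1–8: #128, #130, #131, #133, #134, #135, #137, #138.
Of those, in Zone B: #128, #130, #134, #135, #137 → 5.

5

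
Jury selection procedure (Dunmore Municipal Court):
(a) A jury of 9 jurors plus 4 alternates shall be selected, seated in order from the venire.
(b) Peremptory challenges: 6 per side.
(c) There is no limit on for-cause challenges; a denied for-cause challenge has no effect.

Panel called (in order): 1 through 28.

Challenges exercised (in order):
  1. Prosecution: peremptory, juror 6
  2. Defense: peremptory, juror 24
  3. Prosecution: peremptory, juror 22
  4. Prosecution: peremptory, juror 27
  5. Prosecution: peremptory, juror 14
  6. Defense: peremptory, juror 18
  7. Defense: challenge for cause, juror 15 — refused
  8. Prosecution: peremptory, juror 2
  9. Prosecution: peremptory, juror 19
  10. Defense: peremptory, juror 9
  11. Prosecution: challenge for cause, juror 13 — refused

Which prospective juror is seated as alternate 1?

13

Removed: #2, #6, #9, #14, #18, #19, #22, #24, #27. (#13, #15 stay — for-cause denied.)
Seating in order: seats 1–9 → #1, #3, #4, #5, #7, #8, #10, #11, #12; alternates → #13, #15, #16, #17.
So alternate 1 is #13.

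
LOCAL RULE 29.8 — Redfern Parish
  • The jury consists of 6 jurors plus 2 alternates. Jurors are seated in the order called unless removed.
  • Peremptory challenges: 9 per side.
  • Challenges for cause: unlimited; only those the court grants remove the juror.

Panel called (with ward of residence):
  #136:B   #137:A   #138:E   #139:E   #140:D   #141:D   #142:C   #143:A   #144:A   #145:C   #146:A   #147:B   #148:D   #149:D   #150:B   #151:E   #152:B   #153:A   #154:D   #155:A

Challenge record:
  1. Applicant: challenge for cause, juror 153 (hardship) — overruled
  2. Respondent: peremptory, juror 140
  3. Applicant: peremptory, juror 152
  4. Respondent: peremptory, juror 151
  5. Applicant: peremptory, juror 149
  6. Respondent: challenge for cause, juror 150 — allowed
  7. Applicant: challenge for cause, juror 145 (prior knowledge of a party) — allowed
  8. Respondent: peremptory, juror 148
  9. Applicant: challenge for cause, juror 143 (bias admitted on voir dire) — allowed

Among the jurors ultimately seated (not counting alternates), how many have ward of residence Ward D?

Removed: #140, #143, #145, #148, #149, #150, #151, #152.
Seated jurors 1–6: #136, #137, #138, #139, #141, #142 (alternates #144, #146 not counted).
Of those, in Ward D: #141 → 1.

1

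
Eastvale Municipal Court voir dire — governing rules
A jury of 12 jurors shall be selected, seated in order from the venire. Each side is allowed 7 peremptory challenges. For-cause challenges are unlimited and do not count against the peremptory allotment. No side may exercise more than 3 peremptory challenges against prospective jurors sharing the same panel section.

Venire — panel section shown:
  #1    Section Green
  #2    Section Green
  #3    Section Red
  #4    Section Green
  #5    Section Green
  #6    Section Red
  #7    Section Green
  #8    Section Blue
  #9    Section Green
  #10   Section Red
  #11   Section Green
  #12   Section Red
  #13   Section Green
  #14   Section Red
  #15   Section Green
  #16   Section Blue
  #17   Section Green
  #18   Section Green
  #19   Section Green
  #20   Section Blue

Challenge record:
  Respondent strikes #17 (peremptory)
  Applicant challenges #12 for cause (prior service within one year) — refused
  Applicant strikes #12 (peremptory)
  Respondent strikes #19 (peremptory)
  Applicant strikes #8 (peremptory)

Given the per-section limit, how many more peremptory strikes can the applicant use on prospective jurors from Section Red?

Applicant peremptories so far: #12, #8 — 2 of 7 used, 5 left overall.
Against Section Red: #12 — 1 used; per-section cap 3 leaves 2.
Binding limit: min(5, 2) = 2.

2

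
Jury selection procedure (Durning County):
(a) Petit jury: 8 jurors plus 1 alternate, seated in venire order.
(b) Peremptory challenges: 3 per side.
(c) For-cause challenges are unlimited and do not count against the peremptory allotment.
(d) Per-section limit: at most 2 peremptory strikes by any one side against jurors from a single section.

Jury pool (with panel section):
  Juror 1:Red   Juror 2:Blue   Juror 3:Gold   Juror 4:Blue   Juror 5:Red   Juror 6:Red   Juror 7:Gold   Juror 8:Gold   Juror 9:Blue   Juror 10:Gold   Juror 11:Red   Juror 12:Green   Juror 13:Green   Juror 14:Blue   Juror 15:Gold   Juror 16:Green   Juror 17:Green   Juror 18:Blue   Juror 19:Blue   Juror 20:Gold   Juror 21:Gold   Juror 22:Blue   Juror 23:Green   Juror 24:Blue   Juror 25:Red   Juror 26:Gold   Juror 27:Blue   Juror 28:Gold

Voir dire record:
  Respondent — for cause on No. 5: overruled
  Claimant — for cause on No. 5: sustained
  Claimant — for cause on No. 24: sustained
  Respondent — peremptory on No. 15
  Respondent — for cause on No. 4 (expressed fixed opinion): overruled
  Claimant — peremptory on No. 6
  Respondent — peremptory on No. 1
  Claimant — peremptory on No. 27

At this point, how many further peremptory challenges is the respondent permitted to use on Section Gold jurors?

1

Respondent peremptories so far: #15, #1 — 2 of 3 used, 1 left overall.
Against Section Gold: #15 — 1 used; per-section cap 2 leaves 1.
Binding limit: min(1, 1) = 1.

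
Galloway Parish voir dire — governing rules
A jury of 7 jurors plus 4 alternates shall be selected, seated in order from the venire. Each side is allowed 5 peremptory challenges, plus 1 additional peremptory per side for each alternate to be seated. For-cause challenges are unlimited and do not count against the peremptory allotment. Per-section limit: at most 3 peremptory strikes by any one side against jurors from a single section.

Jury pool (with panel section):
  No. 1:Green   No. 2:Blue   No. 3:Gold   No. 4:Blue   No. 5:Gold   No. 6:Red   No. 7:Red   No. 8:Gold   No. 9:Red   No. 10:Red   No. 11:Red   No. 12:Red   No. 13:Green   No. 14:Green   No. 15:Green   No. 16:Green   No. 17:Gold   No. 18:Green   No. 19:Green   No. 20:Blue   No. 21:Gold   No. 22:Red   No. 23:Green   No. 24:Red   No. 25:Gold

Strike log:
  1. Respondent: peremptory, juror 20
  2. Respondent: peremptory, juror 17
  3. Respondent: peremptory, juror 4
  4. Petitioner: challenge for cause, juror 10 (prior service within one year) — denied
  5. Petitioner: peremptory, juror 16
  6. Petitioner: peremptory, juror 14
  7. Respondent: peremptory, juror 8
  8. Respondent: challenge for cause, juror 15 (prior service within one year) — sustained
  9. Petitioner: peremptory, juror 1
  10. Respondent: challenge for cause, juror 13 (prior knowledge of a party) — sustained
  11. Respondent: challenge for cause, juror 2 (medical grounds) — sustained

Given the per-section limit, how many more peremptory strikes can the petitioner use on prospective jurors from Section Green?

0

Petitioner peremptories so far: #16, #14, #1 — 3 of 9 used, 6 left overall.
Against Section Green: #16, #14, #1 — 3 used; per-section cap 3 leaves 0.
Binding limit: min(6, 0) = 0.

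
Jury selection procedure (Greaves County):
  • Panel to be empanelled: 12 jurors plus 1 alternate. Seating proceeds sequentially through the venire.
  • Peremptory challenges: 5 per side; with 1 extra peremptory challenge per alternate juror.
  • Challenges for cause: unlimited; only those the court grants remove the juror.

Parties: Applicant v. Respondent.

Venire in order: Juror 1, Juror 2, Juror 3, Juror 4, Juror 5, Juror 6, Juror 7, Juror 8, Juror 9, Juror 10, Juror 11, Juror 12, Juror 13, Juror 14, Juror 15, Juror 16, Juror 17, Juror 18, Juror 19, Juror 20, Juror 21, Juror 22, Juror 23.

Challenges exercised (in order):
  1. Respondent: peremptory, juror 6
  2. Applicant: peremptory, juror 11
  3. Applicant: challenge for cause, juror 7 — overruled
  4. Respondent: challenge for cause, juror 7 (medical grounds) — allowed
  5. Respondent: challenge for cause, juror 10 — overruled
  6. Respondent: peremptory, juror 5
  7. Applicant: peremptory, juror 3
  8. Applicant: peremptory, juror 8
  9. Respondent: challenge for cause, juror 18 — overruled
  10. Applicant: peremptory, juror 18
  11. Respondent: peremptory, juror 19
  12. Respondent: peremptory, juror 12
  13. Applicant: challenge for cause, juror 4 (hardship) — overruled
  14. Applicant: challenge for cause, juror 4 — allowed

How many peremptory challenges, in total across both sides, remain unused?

4

Applicant allotment: 5 base + 1 × 1 alternate = 6. Respondent allotment: 5 base + 1 × 1 alternate = 6.
Applicant peremptories used: #11, #3, #8, #18 — 4 (for-cause on #7, #4, #4 don't count).
Respondent peremptories used: #6, #5, #19, #12 — 4 (for-cause on #7, #10, #18 don't count).
Remaining: (6 − 4) + (6 − 4) = 4.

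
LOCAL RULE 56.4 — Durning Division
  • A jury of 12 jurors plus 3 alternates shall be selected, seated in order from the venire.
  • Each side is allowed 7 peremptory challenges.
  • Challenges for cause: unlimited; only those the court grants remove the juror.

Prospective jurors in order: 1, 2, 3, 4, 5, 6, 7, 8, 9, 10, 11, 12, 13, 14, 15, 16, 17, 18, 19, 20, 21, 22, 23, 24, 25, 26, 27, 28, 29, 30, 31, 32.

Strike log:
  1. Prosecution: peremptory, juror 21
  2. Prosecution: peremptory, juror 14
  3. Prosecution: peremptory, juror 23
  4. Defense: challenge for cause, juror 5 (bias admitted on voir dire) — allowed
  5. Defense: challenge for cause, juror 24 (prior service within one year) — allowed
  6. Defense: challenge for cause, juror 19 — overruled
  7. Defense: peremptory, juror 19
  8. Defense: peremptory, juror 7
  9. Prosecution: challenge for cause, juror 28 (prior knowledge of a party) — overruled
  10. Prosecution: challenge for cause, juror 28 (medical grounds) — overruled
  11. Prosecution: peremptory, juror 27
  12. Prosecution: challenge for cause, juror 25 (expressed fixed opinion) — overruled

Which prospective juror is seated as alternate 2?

Removed: #5, #7, #14, #19, #21, #23, #24, #27. (#25, #28 stay — for-cause denied.)
Seating in order: seats 1–12 → #1, #2, #3, #4, #6, #8, #9, #10, #11, #12, #13, #15; alternates → #16, #17, #18.
So alternate 2 is #17.

17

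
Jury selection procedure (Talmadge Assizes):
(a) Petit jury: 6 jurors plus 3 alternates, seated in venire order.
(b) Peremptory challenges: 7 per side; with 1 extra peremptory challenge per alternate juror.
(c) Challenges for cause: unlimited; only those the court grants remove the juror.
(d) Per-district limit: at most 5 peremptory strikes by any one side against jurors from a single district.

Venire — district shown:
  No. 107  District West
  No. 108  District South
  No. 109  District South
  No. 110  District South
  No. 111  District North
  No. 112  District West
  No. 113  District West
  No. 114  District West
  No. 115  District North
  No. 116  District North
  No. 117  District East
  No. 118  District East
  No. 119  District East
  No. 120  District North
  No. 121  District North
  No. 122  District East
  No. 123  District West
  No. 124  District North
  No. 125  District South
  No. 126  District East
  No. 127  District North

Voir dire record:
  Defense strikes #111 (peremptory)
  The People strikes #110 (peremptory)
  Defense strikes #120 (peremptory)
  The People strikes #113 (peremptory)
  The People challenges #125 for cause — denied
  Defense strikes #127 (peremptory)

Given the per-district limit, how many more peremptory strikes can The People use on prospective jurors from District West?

The People peremptories so far: #110, #113 — 2 of 10 used, 8 left overall.
Against District West: #113 — 1 used; per-district cap 5 leaves 4.
Binding limit: min(8, 4) = 4.

4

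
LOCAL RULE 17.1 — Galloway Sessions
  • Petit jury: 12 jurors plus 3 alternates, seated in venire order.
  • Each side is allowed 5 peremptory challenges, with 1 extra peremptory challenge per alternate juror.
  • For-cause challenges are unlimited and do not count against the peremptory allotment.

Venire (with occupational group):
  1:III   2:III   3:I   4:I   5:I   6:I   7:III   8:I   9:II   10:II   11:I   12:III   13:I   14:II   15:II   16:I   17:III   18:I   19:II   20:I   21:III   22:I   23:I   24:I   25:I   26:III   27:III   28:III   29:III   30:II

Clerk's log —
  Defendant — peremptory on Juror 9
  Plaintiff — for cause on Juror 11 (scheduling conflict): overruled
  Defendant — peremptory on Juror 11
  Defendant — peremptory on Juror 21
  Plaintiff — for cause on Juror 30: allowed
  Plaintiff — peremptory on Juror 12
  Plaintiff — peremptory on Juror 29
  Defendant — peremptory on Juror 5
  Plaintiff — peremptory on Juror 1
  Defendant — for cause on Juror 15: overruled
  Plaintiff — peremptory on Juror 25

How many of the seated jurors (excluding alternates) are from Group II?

3

Removed: #1, #5, #9, #11, #12, #21, #25, #29, #30.
Seated jurors 1–12: #2, #3, #4, #6, #7, #8, #10, #13, #14, #15, #16, #17 (alternates #18, #19, #20 not counted).
Of those, in Group II: #10, #14, #15 → 3.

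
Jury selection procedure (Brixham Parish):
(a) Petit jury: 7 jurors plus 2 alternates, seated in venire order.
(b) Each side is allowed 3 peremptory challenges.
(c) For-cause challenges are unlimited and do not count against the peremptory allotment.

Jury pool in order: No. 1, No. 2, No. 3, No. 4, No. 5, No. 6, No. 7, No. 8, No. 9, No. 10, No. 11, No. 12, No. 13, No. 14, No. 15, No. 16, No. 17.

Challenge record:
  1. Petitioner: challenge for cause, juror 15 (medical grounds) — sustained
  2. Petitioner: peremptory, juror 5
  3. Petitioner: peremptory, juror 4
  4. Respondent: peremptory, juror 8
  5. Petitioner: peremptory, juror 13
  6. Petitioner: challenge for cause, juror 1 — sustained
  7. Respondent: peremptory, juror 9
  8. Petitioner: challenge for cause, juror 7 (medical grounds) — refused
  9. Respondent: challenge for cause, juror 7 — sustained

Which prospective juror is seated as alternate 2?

17

Removed: #1, #4, #5, #7, #8, #9, #13, #15.
Seating in order: seats 1–7 → #2, #3, #6, #10, #11, #12, #14; alternates → #16, #17.
So alternate 2 is #17.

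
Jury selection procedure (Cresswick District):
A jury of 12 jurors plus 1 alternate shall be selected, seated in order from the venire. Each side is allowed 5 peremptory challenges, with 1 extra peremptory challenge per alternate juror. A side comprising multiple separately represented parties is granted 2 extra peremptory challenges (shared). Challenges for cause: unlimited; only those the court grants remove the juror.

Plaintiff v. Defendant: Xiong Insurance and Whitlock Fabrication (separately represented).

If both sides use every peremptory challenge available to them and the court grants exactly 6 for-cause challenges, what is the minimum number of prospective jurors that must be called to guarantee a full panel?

33

Seats to fill: 12 + 1 alternates = 13.
Peremptories — Plaintiff: 5 + 1×1 = 6; Defendant: 5 + 1×1 + 2 = 8; total 14.
For-cause removals: 6.
Minimum venire: 13 + 14 + 6 = 33.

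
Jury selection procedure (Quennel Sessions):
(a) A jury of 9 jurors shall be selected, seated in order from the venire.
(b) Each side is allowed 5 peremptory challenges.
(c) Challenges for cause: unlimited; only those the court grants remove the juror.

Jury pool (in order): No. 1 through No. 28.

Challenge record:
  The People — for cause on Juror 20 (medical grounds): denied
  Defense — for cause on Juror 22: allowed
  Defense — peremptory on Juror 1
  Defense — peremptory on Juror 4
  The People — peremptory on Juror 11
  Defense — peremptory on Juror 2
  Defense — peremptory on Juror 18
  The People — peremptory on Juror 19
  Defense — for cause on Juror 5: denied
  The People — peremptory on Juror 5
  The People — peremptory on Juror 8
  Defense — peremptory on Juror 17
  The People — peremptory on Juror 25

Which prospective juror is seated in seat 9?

Removed: #1, #2, #4, #5, #8, #11, #17, #18, #19, #22, #25. (#20 stays — for-cause denied.)
Seating in order: seats 1–9 → #3, #6, #7, #9, #10, #12, #13, #14, #15.
So seat 9 is #15.

15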